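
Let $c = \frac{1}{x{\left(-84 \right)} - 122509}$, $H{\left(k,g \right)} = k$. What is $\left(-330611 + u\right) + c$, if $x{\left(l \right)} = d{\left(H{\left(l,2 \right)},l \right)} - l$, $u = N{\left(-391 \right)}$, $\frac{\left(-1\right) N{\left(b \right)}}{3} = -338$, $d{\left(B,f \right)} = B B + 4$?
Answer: $- \frac{38023957906}{115365} \approx -3.296 \cdot 10^{5}$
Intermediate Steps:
$d{\left(B,f \right)} = 4 + B^{2}$ ($d{\left(B,f \right)} = B^{2} + 4 = 4 + B^{2}$)
$N{\left(b \right)} = 1014$ ($N{\left(b \right)} = \left(-3\right) \left(-338\right) = 1014$)
$u = 1014$
$x{\left(l \right)} = 4 + l^{2} - l$ ($x{\left(l \right)} = \left(4 + l^{2}\right) - l = 4 + l^{2} - l$)
$c = - \frac{1}{115365}$ ($c = \frac{1}{\left(4 + \left(-84\right)^{2} - -84\right) - 122509} = \frac{1}{\left(4 + 7056 + 84\right) - 122509} = \frac{1}{7144 - 122509} = \frac{1}{-115365} = - \frac{1}{115365} \approx -8.6681 \cdot 10^{-6}$)
$\left(-330611 + u\right) + c = \left(-330611 + 1014\right) - \frac{1}{115365} = -329597 - \frac{1}{115365} = - \frac{38023957906}{115365}$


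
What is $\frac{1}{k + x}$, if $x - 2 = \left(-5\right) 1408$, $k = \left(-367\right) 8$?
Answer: $- \frac{1}{9974} \approx -0.00010026$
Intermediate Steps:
$k = -2936$
$x = -7038$ ($x = 2 - 7040 = -7038$)
$\frac{1}{k + x} = \frac{1}{-2936 - 7038} = \frac{1}{-9974} = - \frac{1}{9974}$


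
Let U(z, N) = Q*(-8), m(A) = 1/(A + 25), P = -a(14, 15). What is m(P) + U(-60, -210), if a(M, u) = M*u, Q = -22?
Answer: 32559/185 ≈ 175.99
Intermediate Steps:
P = -210 (P = -14*15 = -1*210 = -210)
m(A) = 1/(25 + A)
U(z, N) = 176 (U(z, N) = -22*(-8) = 176)
m(P) + U(-60, -210) = 1/(25 - 210) + 176 = 1/(-185) + 176 = -1/185 + 176 = 32559/185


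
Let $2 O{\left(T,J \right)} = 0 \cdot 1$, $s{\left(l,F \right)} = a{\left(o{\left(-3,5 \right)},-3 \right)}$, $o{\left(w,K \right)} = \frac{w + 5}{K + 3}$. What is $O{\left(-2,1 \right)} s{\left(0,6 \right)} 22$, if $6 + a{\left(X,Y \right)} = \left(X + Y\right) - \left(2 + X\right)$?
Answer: $0$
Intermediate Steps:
$o{\left(w,K \right)} = \frac{5 + w}{3 + K}$
$a{\left(X,Y \right)} = -8 + Y$ ($a{\left(X,Y \right)} = -6 + \left(\left(X + Y\right) - \left(2 + X\right)\right) = -6 + \left(-2 + Y\right) = -8 + Y$)
$s{\left(l,F \right)} = -11$ ($s{\left(l,F \right)} = -8 - 3 = -11$)
$O{\left(T,J \right)} = 0$ ($O{\left(T,J \right)} = \frac{0 \cdot 1}{2} = \frac{1}{2} \cdot 0 = 0$)
$O{\left(-2,1 \right)} s{\left(0,6 \right)} 22 = 0 \left(-11\right) 22 = 0 \cdot 22 = 0$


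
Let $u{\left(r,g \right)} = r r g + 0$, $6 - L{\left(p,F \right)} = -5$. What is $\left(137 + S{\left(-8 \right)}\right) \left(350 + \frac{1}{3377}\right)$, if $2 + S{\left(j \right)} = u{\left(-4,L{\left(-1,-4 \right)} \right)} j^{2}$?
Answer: $\frac{13473059449}{3377} \approx 3.9897 \cdot 10^{6}$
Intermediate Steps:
$L{\left(p,F \right)} = 11$ ($L{\left(p,F \right)} = 6 - -5 = 6 + 5 = 11$)
$u{\left(r,g \right)} = g r^{2}$ ($u{\left(r,g \right)} = r^{2} g + 0 = g r^{2} + 0 = g r^{2}$)
$S{\left(j \right)} = -2 + 176 j^{2}$ ($S{\left(j \right)} = -2 + 11 \left(-4\right)^{2} j^{2} = -2 + 11 \cdot 16 j^{2} = -2 + 176 j^{2}$)
$\left(137 + S{\left(-8 \right)}\right) \left(350 + \frac{1}{3377}\right) = \left(137 - \left(2 - 176 \left(-8\right)^{2}\right)\right) \left(350 + \frac{1}{3377}\right) = \left(137 + \left(-2 + 176 \cdot 64\right)\right) \left(350 + \frac{1}{3377}\right) = \left(137 + \left(-2 + 11264\right)\right) \frac{1181951}{3377} = \left(137 + 11262\right) \frac{1181951}{3377} = 11399 \cdot \frac{1181951}{3377} = \frac{13473059449}{3377}$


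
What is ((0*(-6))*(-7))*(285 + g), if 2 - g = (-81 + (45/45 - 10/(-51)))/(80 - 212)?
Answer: 0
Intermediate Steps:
g = 427/306 (g = 2 - (-81 + (45/45 - 10/(-51)))/(80 - 212) = 2 - (-81 + (45*(1/45) - 10*(-1/51)))/(-132) = 2 - (-81 + (1 + 10/51))*(-1)/132 = 2 - (-81 + 61/51)*(-1)/132 = 2 - (-4070)*(-1)/(51*132) = 2 - 1*185/306 = 2 - 185/306 = 427/306 ≈ 1.3954)
((0*(-6))*(-7))*(285 + g) = ((0*(-6))*(-7))*(285 + 427/306) = (0*(-7))*(87637/306) = 0*(87637/306) = 0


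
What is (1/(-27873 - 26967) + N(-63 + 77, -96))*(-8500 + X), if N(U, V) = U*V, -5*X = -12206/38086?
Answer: 19883667334116839/1740530200 ≈ 1.1424e+7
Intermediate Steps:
X = 6103/95215 (X = -(-12206)/(5*38086) = -⅕*(-6103/19043) = 6103/95215 ≈ 0.064097)
(1/(-27873 - 26967) + N(-63 + 77, -96))*(-8500 + X) = (1/(-27873 - 26967) + (-63 + 77)*(-96))*(-8500 + 6103/95215) = (1/(-54840) + 14*(-96))*(-809321397/95215) = (-1/54840 - 1344)*(-809321397/95215) = -73704961/54840*(-809321397/95215) = 19883667334116839/1740530200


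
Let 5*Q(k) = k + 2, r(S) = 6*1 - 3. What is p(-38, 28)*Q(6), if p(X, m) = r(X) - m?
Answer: -40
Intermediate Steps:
r(S) = 3 (r(S) = 6 - 3 = 3)
Q(k) = 2/5 + k/5 (Q(k) = (k + 2)/5 = (2 + k)/5 = 2/5 + k/5)
p(X, m) = 3 - m
p(-38, 28)*Q(6) = (3 - 1*28)*(2/5 + (1/5)*6) = (3 - 28)*(2/5 + 6/5) = -25*8/5 = -40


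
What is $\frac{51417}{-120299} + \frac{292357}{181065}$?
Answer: $\frac{25860435638}{21781938435} \approx 1.1872$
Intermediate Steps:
$\frac{51417}{-120299} + \frac{292357}{181065} = 51417 \left(- \frac{1}{120299}\right) + 292357 \cdot \frac{1}{181065} = - \frac{51417}{120299} + \frac{292357}{181065} = \frac{25860435638}{21781938435}$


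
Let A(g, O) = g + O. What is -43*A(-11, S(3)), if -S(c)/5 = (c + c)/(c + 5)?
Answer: 2537/4 ≈ 634.25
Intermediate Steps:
S(c) = -10*c/(5 + c) (S(c) = -5*(c + c)/(c + 5) = -5*2*c/(5 + c) = -10*c/(5 + c))
A(g, O) = O + g
-43*A(-11, S(3)) = -43*(-10*3/(5 + 3) - 11) = -43*(-10*3/8 - 11) = -43*(-10*3*1/8 - 11) = -43*(-15/4 - 11) = -43*(-59/4) = 2537/4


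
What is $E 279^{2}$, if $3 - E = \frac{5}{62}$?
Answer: $\frac{454491}{2} \approx 2.2725 \cdot 10^{5}$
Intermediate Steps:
$E = \frac{181}{62}$ ($E = 3 - \frac{5}{62} = \frac{181}{62} \approx 2.9194$)
$E 279^{2} = \frac{181 \cdot 279^{2}}{62} = \frac{181}{62} \cdot 77841 = \frac{454491}{2}$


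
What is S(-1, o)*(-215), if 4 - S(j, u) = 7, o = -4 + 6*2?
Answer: 645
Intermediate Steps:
o = 8 (o = -4 + 12 = 8)
S(j, u) = -3 (S(j, u) = 4 - 1*7 = 4 - 7 = -3)
S(-1, o)*(-215) = -3*(-215) = 645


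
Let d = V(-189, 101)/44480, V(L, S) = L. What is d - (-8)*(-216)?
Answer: -76861629/44480 ≈ -1728.0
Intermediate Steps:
d = -189/44480 ≈ -0.0042491
d - (-8)*(-216) = -189/44480 - (-8)*(-216) = -189/44480 - 1*1728 = -189/44480 - 1728 = -76861629/44480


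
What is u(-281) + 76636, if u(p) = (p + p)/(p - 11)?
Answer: 11189137/146 ≈ 76638.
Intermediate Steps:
u(p) = 2*p/(-11 + p) (u(p) = (2*p)/(-11 + p) = 2*p/(-11 + p))
u(-281) + 76636 = 2*(-281)/(-11 - 281) + 76636 = 2*(-281)/(-292) + 76636 = 2*(-281)*(-1/292) + 76636 = 281/146 + 76636 = 11189137/146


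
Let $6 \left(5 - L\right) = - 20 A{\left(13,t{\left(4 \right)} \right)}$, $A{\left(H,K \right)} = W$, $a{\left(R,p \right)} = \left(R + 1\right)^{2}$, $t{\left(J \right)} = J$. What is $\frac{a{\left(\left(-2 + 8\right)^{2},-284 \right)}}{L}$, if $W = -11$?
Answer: $- \frac{4107}{95} \approx -43.232$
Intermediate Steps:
$a{\left(R,p \right)} = \left(1 + R\right)^{2}$
$A{\left(H,K \right)} = -11$
$L = - \frac{95}{3}$ ($L = 5 - \frac{\left(-20\right) \left(-11\right)}{6} = 5 - \frac{110}{3} = - \frac{95}{3} \approx -31.667$)
$\frac{a{\left(\left(-2 + 8\right)^{2},-284 \right)}}{L} = \frac{\left(1 + \left(-2 + 8\right)^{2}\right)^{2}}{- \frac{95}{3}} = \left(1 + 6^{2}\right)^{2} \left(- \frac{3}{95}\right) = \left(1 + 36\right)^{2} \left(- \frac{3}{95}\right) = 37^{2} \left(- \frac{3}{95}\right) = 1369 \left(- \frac{3}{95}\right) = - \frac{4107}{95}$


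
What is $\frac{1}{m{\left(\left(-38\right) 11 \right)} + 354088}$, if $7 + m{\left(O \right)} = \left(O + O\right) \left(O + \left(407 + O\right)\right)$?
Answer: $\frac{1}{712725} \approx 1.4031 \cdot 10^{-6}$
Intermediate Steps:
$m{\left(O \right)} = -7 + 2 O \left(407 + 2 O\right)$ ($m{\left(O \right)} = -7 + \left(O + O\right) \left(O + \left(407 + O\right)\right) = -7 + 2 O \left(407 + 2 O\right)$)
$\frac{1}{m{\left(\left(-38\right) 11 \right)} + 354088} = \frac{1}{\left(-7 + 4 \left(\left(-38\right) 11\right)^{2} + 814 \left(\left(-38\right) 11\right)\right) + 354088} = \frac{1}{\left(-7 + 4 \left(-418\right)^{2} + 814 \left(-418\right)\right) + 354088} = \frac{1}{\left(-7 + 4 \cdot 174724 - 340252\right) + 354088} = \frac{1}{\left(-7 + 698896 - 340252\right) + 354088} = \frac{1}{358637 + 354088} = \frac{1}{712725}$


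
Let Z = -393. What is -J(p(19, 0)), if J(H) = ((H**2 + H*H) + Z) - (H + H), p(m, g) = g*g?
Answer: 393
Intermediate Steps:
p(m, g) = g**2
J(H) = -393 - 2*H + 2*H**2 (J(H) = ((H**2 + H*H) - 393) - (H + H) = ((H**2 + H**2) - 393) - 2*H = (2*H**2 - 393) - 2*H = (-393 + 2*H**2) - 2*H = -393 - 2*H + 2*H**2)
-J(p(19, 0)) = -(-393 - 2*0**2 + 2*(0**2)**2) = -(-393 - 2*0 + 2*0**2) = -(-393 + 0 + 2*0) = -(-393 + 0 + 0) = -1*(-393) = 393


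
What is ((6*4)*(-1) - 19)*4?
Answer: -172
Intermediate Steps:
((6*4)*(-1) - 19)*4 = (24*(-1) - 19)*4 = (-24 - 19)*4 = -43*4 = -172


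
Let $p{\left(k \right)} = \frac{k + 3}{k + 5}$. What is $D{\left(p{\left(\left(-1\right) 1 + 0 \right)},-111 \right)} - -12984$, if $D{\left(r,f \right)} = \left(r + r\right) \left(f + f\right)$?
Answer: $12762$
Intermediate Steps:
$p{\left(k \right)} = \frac{3 + k}{5 + k}$
$D{\left(r,f \right)} = 4 f r$ ($D{\left(r,f \right)} = 2 r 2 f = 4 f r$)
$D{\left(p{\left(\left(-1\right) 1 + 0 \right)},-111 \right)} - -12984 = 4 \left(-111\right) \frac{3 + \left(\left(-1\right) 1 + 0\right)}{5 + \left(\left(-1\right) 1 + 0\right)} - -12984 = 4 \left(-111\right) \frac{3 + \left(-1 + 0\right)}{5 + \left(-1 + 0\right)} + 12984 = 4 \left(-111\right) \frac{3 - 1}{5 - 1} + 12984 = 4 \left(-111\right) \frac{1}{4} \cdot 2 + 12984 = 4 \left(-111\right) \frac{1}{2} + 12984 = -222 + 12984 = 12762$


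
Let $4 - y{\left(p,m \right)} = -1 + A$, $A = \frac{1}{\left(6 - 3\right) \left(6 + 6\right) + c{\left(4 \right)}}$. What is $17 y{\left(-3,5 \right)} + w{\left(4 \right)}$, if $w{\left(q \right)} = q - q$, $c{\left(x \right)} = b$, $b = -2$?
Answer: $\frac{169}{2} \approx 84.5$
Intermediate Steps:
$c{\left(x \right)} = -2$
$w{\left(q \right)} = 0$
$A = \frac{1}{34}$ ($A = \frac{1}{\left(6 - 3\right) \left(6 + 6\right) - 2} = \frac{1}{3 \cdot 12 - 2} = \frac{1}{36 - 2} = \frac{1}{34} \approx 0.029412$)
$y{\left(p,m \right)} = \frac{169}{34}$ ($y{\left(p,m \right)} = 4 - \left(-1 + \frac{1}{34}\right) = 4 - - \frac{33}{34} = 4 + \frac{33}{34} = \frac{169}{34}$)
$17 y{\left(-3,5 \right)} + w{\left(4 \right)} = 17 \cdot \frac{169}{34} + 0 = \frac{169}{2} + 0 = \frac{169}{2}$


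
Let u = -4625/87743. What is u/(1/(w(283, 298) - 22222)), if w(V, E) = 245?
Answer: 101643625/87743 ≈ 1158.4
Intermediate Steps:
u = -4625/87743 (u = -4625*1/87743 = -4625/87743 ≈ -0.052711)
u/(1/(w(283, 298) - 22222)) = -4625/(87743*(1/(245 - 22222))) = -4625/(87743*(1/(-21977))) = -4625/(87743*(-1/21977)) = -4625/87743*(-21977) = 101643625/87743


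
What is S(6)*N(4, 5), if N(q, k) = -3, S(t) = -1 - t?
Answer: 21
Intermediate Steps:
S(6)*N(4, 5) = (-1 - 1*6)*(-3) = (-1 - 6)*(-3) = -7*(-3) = 21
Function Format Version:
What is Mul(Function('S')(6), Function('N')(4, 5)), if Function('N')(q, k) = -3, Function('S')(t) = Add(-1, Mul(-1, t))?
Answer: 21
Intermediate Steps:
Mul(Function('S')(6), Function('N')(4, 5)) = Mul(Add(-1, Mul(-1, 6)), -3) = Mul(Add(-1, -6), -3) = Mul(-7, -3) = 21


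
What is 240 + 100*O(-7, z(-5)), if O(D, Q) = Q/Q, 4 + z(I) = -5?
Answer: 340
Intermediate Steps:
z(I) = -9 (z(I) = -4 - 5 = -9)
O(D, Q) = 1
240 + 100*O(-7, z(-5)) = 240 + 100*1 = 240 + 100 = 340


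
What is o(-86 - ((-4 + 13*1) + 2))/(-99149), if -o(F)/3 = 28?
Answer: 84/99149 ≈ 0.00084721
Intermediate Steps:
o(F) = -84 (o(F) = -3*28 = -84)
o(-86 - ((-4 + 13*1) + 2))/(-99149) = -84/(-99149) = -84*(-1/99149) = 84/99149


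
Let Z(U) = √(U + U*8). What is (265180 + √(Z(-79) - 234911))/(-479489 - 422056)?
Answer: -53036/180309 - √(-234911 + 3*I*√79)/901545 ≈ -0.29414 - 0.00053761*I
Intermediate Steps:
Z(U) = 3*√U (Z(U) = √(U + 8*U) = √(9*U) = 3*√U)
(265180 + √(Z(-79) - 234911))/(-479489 - 422056) = (265180 + √(3*√(-79) - 234911))/(-479489 - 422056) = (265180 + √(3*(I*√79) - 234911))/(-901545) = (265180 + √(3*I*√79 - 234911))*(-1/901545) = (265180 + √(-234911 + 3*I*√79))*(-1/901545) = -53036/180309 - √(-234911 + 3*I*√79)/901545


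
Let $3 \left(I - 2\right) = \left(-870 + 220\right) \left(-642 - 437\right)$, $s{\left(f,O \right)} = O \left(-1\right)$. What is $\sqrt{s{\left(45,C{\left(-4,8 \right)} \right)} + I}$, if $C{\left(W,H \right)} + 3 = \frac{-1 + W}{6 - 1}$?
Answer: $\frac{2 \sqrt{526026}}{3} \approx 483.52$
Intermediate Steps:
$C{\left(W,H \right)} = - \frac{16}{5} + \frac{W}{5}$ ($C{\left(W,H \right)} = -3 + \frac{-1 + W}{6 - 1} = -3 + \frac{-1 + W}{5} = -3 + \left(-1 + W\right) \frac{1}{5} = -3 + \left(- \frac{1}{5} + \frac{W}{5}\right) = - \frac{16}{5} + \frac{W}{5}$)
$s{\left(f,O \right)} = - O$
$I = \frac{701356}{3}$ ($I = 2 + \frac{\left(-870 + 220\right) \left(-642 - 437\right)}{3} = 2 + \frac{\left(-650\right) \left(-1079\right)}{3} = 2 + \frac{1}{3} \cdot 701350 = 2 + \frac{701350}{3} = \frac{701356}{3} \approx 2.3379 \cdot 10^{5}$)
$\sqrt{s{\left(45,C{\left(-4,8 \right)} \right)} + I} = \sqrt{- (- \frac{16}{5} + \frac{1}{5} \left(-4\right)) + \frac{701356}{3}} = \sqrt{- (- \frac{16}{5} - \frac{4}{5}) + \frac{701356}{3}} = \sqrt{\left(-1\right) \left(-4\right) + \frac{701356}{3}} = \sqrt{4 + \frac{701356}{3}} = \sqrt{\frac{701368}{3}} = \frac{2 \sqrt{526026}}{3}$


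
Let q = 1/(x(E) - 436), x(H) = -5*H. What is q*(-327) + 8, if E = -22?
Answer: 2935/326 ≈ 9.0031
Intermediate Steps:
q = -1/326 (q = 1/(-5*(-22) - 436) = 1/(110 - 436) = 1/(-326) = -1/326 ≈ -0.0030675)
q*(-327) + 8 = -1/326*(-327) + 8 = 327/326 + 8 = 2935/326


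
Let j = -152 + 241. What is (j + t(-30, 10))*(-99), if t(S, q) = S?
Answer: -5841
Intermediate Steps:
j = 89
(j + t(-30, 10))*(-99) = (89 - 30)*(-99) = 59*(-99) = -5841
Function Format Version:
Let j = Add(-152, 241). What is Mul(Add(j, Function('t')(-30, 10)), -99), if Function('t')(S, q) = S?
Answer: -5841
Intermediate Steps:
j = 89
Mul(Add(j, Function('t')(-30, 10)), -99) = Mul(Add(89, -30), -99) = Mul(59, -99) = -5841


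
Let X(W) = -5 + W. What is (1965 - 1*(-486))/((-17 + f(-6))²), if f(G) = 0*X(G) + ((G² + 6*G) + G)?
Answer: 2451/529 ≈ 4.6333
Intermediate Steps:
f(G) = G² + 7*G (f(G) = 0*(-5 + G) + ((G² + 6*G) + G) = 0 + (G² + 7*G) = G² + 7*G)
(1965 - 1*(-486))/((-17 + f(-6))²) = (1965 - 1*(-486))/((-17 - 6*(7 - 6))²) = (1965 + 486)/((-17 - 6*1)²) = 2451/((-17 - 6)²) = 2451/((-23)²) = 2451/529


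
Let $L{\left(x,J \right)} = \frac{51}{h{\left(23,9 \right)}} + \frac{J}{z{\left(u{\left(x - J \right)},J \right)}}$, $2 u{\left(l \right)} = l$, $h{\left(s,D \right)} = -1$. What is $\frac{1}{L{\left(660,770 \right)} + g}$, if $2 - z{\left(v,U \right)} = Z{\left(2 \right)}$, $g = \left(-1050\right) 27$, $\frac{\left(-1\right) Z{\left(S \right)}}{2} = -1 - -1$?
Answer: $- \frac{1}{28016} \approx -3.5694 \cdot 10^{-5}$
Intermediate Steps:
$Z{\left(S \right)} = 0$ ($Z{\left(S \right)} = - 2 \left(-1 - -1\right) = - 2 \left(-1 + 1\right) = \left(-2\right) 0 = 0$)
$g = -28350$
$u{\left(l \right)} = \frac{l}{2}$
$z{\left(v,U \right)} = 2$ ($z{\left(v,U \right)} = 2 - 0 = 2 + 0 = 2$)
$L{\left(x,J \right)} = -51 + \frac{J}{2}$ ($L{\left(x,J \right)} = \frac{51}{-1} + \frac{J}{2} = 51 \left(-1\right) + J \frac{1}{2} = -51 + \frac{J}{2}$)
$\frac{1}{L{\left(660,770 \right)} + g} = \frac{1}{\left(-51 + \frac{1}{2} \cdot 770\right) - 28350} = \frac{1}{\left(-51 + 385\right) - 28350} = \frac{1}{334 - 28350} = \frac{1}{-28016} = - \frac{1}{28016}$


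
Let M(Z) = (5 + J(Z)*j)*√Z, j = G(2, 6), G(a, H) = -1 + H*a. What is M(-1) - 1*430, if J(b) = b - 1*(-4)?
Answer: -430 + 38*I ≈ -430.0 + 38.0*I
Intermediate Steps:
J(b) = 4 + b (J(b) = b + 4 = 4 + b)
j = 11 (j = -1 + 6*2 = -1 + 12 = 11)
M(Z) = √Z*(49 + 11*Z) (M(Z) = (5 + (4 + Z)*11)*√Z = (5 + (44 + 11*Z))*√Z = (49 + 11*Z)*√Z = √Z*(49 + 11*Z))
M(-1) - 1*430 = √(-1)*(49 + 11*(-1)) - 1*430 = I*(49 - 11) - 430 = I*38 - 430 = 38*I - 430 = -430 + 38*I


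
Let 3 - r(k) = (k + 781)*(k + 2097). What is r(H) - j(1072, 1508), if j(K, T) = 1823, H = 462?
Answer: -3182657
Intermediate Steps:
r(k) = 3 - (781 + k)*(2097 + k) (r(k) = 3 - (k + 781)*(k + 2097) = 3 - (781 + k)*(2097 + k))
r(H) - j(1072, 1508) = (-1637754 - 1*462**2 - 2878*462) - 1*1823 = (-1637754 - 1*213444 - 1329636) - 1823 = (-1637754 - 213444 - 1329636) - 1823 = -3180834 - 1823 = -3182657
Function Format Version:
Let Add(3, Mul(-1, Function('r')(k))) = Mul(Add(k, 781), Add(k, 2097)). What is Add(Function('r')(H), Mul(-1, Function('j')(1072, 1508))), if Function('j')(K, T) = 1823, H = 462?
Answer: -3182657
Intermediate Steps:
Function('r')(k) = Add(3, Mul(-1, Add(781, k), Add(2097, k))) (Function('r')(k) = Add(3, Mul(-1, Mul(Add(k, 781), Add(k, 2097)))) = Add(3, Mul(-1, Mul(Add(781, k), Add(2097, k)))) = Add(3, Mul(-1, Add(781, k), Add(2097, k))))
Add(Function('r')(H), Mul(-1, Function('j')(1072, 1508))) = Add(Add(-1637754, Mul(-1, Pow(462, 2)), Mul(-2878, 462)), Mul(-1, 1823)) = Add(Add(-1637754, Mul(-1, 213444), -1329636), -1823) = Add(Add(-1637754, -213444, -1329636), -1823) = Add(-3180834, -1823) = -3182657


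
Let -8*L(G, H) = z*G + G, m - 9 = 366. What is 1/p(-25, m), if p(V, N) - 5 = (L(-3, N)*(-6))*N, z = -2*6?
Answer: 4/37145 ≈ 0.00010769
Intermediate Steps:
m = 375 (m = 9 + 366 = 375)
z = -12
L(G, H) = 11*G/8 (L(G, H) = -(-12*G + G)/8 = -(-11)*G/8 = 11*G/8)
p(V, N) = 5 + 99*N/4 (p(V, N) = 5 + (((11/8)*(-3))*(-6))*N = 5 + (-33/8*(-6))*N = 5 + 99*N/4)
1/p(-25, m) = 1/(5 + (99/4)*375) = 1/(5 + 37125/4) = 1/(37145/4) = 4/37145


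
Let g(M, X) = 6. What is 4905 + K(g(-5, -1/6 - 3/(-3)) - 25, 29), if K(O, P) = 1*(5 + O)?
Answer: 4891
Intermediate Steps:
K(O, P) = 5 + O
4905 + K(g(-5, -1/6 - 3/(-3)) - 25, 29) = 4905 + (5 + (6 - 25)) = 4905 + (5 - 19) = 4905 - 14 = 4891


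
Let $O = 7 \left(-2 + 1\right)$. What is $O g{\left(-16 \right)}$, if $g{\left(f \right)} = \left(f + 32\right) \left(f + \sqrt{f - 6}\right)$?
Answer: $1792 - 112 i \sqrt{22} \approx 1792.0 - 525.33 i$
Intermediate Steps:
$g{\left(f \right)} = \left(32 + f\right) \left(f + \sqrt{-6 + f}\right)$
$O = -7$ ($O = 7 \left(-1\right) = -7$)
$O g{\left(-16 \right)} = - 7 \left(\left(-16\right)^{2} + 32 \left(-16\right) + 32 \sqrt{-6 - 16} - 16 \sqrt{-6 - 16}\right) = - 7 \left(256 - 512 + 32 \sqrt{-22} - 16 \sqrt{-22}\right) = - 7 \left(256 - 512 + 32 i \sqrt{22} - 16 i \sqrt{22}\right) = - 7 \left(-256 + 16 i \sqrt{22}\right) = 1792 - 112 i \sqrt{22}$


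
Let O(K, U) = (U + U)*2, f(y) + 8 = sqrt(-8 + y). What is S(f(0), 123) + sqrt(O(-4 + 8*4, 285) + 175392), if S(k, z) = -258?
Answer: -258 + 2*sqrt(44133) ≈ 162.16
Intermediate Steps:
f(y) = -8 + sqrt(-8 + y)
O(K, U) = 4*U (O(K, U) = (2*U)*2 = 4*U)
S(f(0), 123) + sqrt(O(-4 + 8*4, 285) + 175392) = -258 + sqrt(4*285 + 175392) = -258 + sqrt(1140 + 175392) = -258 + sqrt(176532) = -258 + 2*sqrt(44133)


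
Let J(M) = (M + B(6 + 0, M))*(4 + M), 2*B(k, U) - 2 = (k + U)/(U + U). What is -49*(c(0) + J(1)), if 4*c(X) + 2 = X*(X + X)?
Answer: -3577/4 ≈ -894.25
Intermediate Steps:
B(k, U) = 1 + (U + k)/(4*U) (B(k, U) = 1 + ((k + U)/(U + U))/2 = 1 + ((U + k)/((2*U)))/2 = 1 + ((U + k)*(1/(2*U)))/2 = 1 + ((U + k)/(2*U))/2 = 1 + (U + k)/(4*U))
J(M) = (4 + M)*(M + (6 + 5*M)/(4*M)) (J(M) = (M + ((6 + 0) + 5*M)/(4*M))*(4 + M) = (M + (6 + 5*M)/(4*M))*(4 + M) = (4 + M)*(M + (6 + 5*M)/(4*M)))
c(X) = -½ + X²/2 (c(X) = -½ + (X*(X + X))/4 = -½ + (X*(2*X))/4 = -½ + (2*X²)/4 = -½ + X²/2)
-49*(c(0) + J(1)) = -49*((-½ + (½)*0²) + (13/2 + 1² + 6/1 + (21/4)*1)) = -49*((-½ + (½)*0) + (13/2 + 1 + 6*1 + 21/4)) = -49*((-½ + 0) + (13/2 + 1 + 6 + 21/4)) = -49*(-½ + 75/4) = -49*73/4 = -3577/4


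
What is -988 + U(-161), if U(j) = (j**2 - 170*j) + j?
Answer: 52142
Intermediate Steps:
U(j) = j**2 - 169*j
-988 + U(-161) = -988 - 161*(-169 - 161) = -988 - 161*(-330) = -988 + 53130 = 52142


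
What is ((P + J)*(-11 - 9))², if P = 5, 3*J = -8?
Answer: 19600/9 ≈ 2177.8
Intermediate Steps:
J = -8/3 (J = (⅓)*(-8) = -8/3 ≈ -2.6667)
((P + J)*(-11 - 9))² = ((5 - 8/3)*(-11 - 9))² = ((7/3)*(-20))² = (-140/3)² = 19600/9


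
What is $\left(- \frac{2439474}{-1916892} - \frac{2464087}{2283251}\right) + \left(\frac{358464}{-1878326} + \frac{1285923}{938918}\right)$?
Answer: $\frac{220654149378107555754229}{160808388263051897260647} \approx 1.3722$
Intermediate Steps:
$\left(- \frac{2439474}{-1916892} - \frac{2464087}{2283251}\right) + \left(\frac{358464}{-1878326} + \frac{1285923}{938918}\right) = \left(\left(-2439474\right) \left(- \frac{1}{1916892}\right) - \frac{2464087}{2283251}\right) + \left(358464 \left(- \frac{1}{1878326}\right) + 1285923 \cdot \frac{1}{938918}\right) = \left(\frac{406579}{319482} - \frac{2464087}{2283251}\right) + \left(- \frac{179232}{939163} + \frac{1285923}{938918}\right) = \frac{141090465395}{729457595982} + \frac{1039407151473}{881797045634} = \frac{220654149378107555754229}{160808388263051897260647}$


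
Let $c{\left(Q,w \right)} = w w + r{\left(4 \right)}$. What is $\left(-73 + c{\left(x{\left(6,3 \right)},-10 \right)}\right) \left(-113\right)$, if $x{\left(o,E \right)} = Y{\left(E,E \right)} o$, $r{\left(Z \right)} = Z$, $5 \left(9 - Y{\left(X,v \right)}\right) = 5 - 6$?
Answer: $-3503$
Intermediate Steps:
$Y{\left(X,v \right)} = \frac{46}{5}$ ($Y{\left(X,v \right)} = 9 - \frac{5 - 6}{5} = 9 - - \frac{1}{5} = 9 + \frac{1}{5} = \frac{46}{5}$)
$x{\left(o,E \right)} = \frac{46 o}{5}$
$c{\left(Q,w \right)} = 4 + w^{2}$ ($c{\left(Q,w \right)} = w w + 4 = w^{2} + 4 = 4 + w^{2}$)
$\left(-73 + c{\left(x{\left(6,3 \right)},-10 \right)}\right) \left(-113\right) = \left(-73 + \left(4 + \left(-10\right)^{2}\right)\right) \left(-113\right) = \left(-73 + \left(4 + 100\right)\right) \left(-113\right) = \left(-73 + 104\right) \left(-113\right) = 31 \left(-113\right) = -3503$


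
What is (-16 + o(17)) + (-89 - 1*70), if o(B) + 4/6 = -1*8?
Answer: -551/3 ≈ -183.67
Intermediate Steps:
o(B) = -26/3 (o(B) = -2/3 - 1*8 = -2/3 - 8 = -26/3)
(-16 + o(17)) + (-89 - 1*70) = (-16 - 26/3) + (-89 - 1*70) = -74/3 + (-89 - 70) = -74/3 - 159 = -551/3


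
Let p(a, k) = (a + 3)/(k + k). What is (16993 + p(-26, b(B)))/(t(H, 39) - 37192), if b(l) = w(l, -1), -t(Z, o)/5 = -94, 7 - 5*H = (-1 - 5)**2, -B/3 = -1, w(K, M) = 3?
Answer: -101935/220332 ≈ -0.46264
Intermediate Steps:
B = 3 (B = -3*(-1) = 3)
H = -29/5 (H = 7/5 - (-1 - 5)**2/5 = 7/5 - 1/5*(-6)**2 = 7/5 - 1/5*36 = 7/5 - 36/5 = -29/5 ≈ -5.8000)
t(Z, o) = 470 (t(Z, o) = -5*(-94) = 470)
b(l) = 3
p(a, k) = (3 + a)/(2*k) (p(a, k) = (3 + a)/((2*k)) = (3 + a)*(1/(2*k)) = (3 + a)/(2*k))
(16993 + p(-26, b(B)))/(t(H, 39) - 37192) = (16993 + (1/2)*(3 - 26)/3)/(470 - 37192) = (16993 + (1/2)*(1/3)*(-23))/(-36722) = (16993 - 23/6)*(-1/36722) = (101935/6)*(-1/36722) = -101935/220332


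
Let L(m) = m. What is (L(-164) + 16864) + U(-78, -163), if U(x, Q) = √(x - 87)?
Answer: 16700 + I*√165 ≈ 16700.0 + 12.845*I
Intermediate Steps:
U(x, Q) = √(-87 + x)
(L(-164) + 16864) + U(-78, -163) = (-164 + 16864) + √(-87 - 78) = 16700 + √(-165) = 16700 + I*√165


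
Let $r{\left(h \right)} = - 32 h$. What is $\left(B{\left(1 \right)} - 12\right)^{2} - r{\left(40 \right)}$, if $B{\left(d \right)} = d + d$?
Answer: $1380$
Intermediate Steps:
$B{\left(d \right)} = 2 d$
$\left(B{\left(1 \right)} - 12\right)^{2} - r{\left(40 \right)} = \left(2 \cdot 1 - 12\right)^{2} - \left(-32\right) 40 = \left(2 - 12\right)^{2} - -1280 = \left(-10\right)^{2} + 1280 = 100 + 1280 = 1380$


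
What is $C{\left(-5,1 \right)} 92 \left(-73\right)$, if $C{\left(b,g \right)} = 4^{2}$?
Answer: $-107456$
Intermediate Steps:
$C{\left(b,g \right)} = 16$
$C{\left(-5,1 \right)} 92 \left(-73\right) = 16 \cdot 92 \left(-73\right) = 1472 \left(-73\right) = -107456$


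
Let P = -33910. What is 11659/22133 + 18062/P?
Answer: -2204778/375265015 ≈ -0.0058753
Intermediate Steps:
11659/22133 + 18062/P = 11659/22133 + 18062/(-33910) = 11659*(1/22133) + 18062*(-1/33910) = 11659/22133 - 9031/16955 = -2204778/375265015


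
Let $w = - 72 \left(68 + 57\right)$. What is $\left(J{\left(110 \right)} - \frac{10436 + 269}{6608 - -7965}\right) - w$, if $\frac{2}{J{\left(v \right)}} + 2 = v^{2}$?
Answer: $\frac{793303953028}{88152077} \approx 8999.3$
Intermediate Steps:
$w = -9000$ ($w = \left(-72\right) 125 = -9000$)
$J{\left(v \right)} = \frac{2}{-2 + v^{2}}$
$\left(J{\left(110 \right)} - \frac{10436 + 269}{6608 - -7965}\right) - w = \left(\frac{2}{-2 + 110^{2}} - \frac{10436 + 269}{6608 - -7965}\right) - -9000 = \left(\frac{2}{-2 + 12100} - \frac{10705}{6608 + 7965}\right) + 9000 = \left(\frac{2}{12098} - \frac{10705}{14573}\right) + 9000 = \left(2 \cdot \frac{1}{12098} - 10705 \cdot \frac{1}{14573}\right) + 9000 = \left(\frac{1}{6049} - \frac{10705}{14573}\right) + 9000 = - \frac{64739972}{88152077} + 9000 = \frac{793303953028}{88152077}$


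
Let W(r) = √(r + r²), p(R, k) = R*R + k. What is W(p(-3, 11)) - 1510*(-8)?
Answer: 12080 + 2*√105 ≈ 12101.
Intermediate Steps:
p(R, k) = k + R² (p(R, k) = R² + k = k + R²)
W(p(-3, 11)) - 1510*(-8) = √((11 + (-3)²)*(1 + (11 + (-3)²))) - 1510*(-8) = √((11 + 9)*(1 + (11 + 9))) - 1*(-12080) = √(20*(1 + 20)) + 12080 = √(20*21) + 12080 = √420 + 12080 = 2*√105 + 12080 = 12080 + 2*√105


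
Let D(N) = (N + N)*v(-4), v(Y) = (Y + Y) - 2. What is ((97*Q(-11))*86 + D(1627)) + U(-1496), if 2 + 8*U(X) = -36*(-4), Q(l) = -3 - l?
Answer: 136855/4 ≈ 34214.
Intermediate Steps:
v(Y) = -2 + 2*Y (v(Y) = 2*Y - 2 = -2 + 2*Y)
U(X) = 71/4 (U(X) = -1/4 + (-36*(-4))/8 = -1/4 + (1/8)*144 = -1/4 + 18 = 71/4)
D(N) = -20*N (D(N) = (N + N)*(-2 + 2*(-4)) = (2*N)*(-2 - 8) = (2*N)*(-10) = -20*N)
((97*Q(-11))*86 + D(1627)) + U(-1496) = ((97*(-3 - 1*(-11)))*86 - 20*1627) + 71/4 = ((97*(-3 + 11))*86 - 32540) + 71/4 = ((97*8)*86 - 32540) + 71/4 = (776*86 - 32540) + 71/4 = (66736 - 32540) + 71/4 = 34196 + 71/4 = 136855/4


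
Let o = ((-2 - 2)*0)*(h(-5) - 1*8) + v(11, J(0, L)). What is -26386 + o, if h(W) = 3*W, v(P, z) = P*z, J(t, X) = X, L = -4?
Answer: -26430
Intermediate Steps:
o = -44 (o = ((-2 - 2)*0)*(3*(-5) - 1*8) + 11*(-4) = (-4*0)*(-15 - 8) - 44 = 0*(-23) - 44 = 0 - 44 = -44)
-26386 + o = -26386 - 44 = -26430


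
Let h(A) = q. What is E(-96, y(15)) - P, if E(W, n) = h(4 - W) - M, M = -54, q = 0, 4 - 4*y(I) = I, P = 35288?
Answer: -35234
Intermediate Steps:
y(I) = 1 - I/4
h(A) = 0
E(W, n) = 54 (E(W, n) = 0 - 1*(-54) = 0 + 54 = 54)
E(-96, y(15)) - P = 54 - 1*35288 = 54 - 35288 = -35234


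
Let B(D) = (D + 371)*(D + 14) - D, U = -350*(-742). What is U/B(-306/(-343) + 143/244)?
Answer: 1819029919380800/40371758038049 ≈ 45.057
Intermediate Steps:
U = 259700
B(D) = -D + (14 + D)*(371 + D) (B(D) = (371 + D)*(14 + D) - D = (14 + D)*(371 + D) - D = -D + (14 + D)*(371 + D))
U/B(-306/(-343) + 143/244) = 259700/(5194 + (-306/(-343) + 143/244)² + 384*(-306/(-343) + 143/244)) = 259700/(5194 + (-306*(-1/343) + 143*(1/244))² + 384*(-306*(-1/343) + 143*(1/244))) = 259700/(5194 + (306/343 + 143/244)² + 384*(306/343 + 143/244)) = 259700/(5194 + (123713/83692)² + 384*(123713/83692)) = 259700/(5194 + 15304906369/7004350864 + 11876448/20923) = 259700/(40371758038049/7004350864) = 259700*(7004350864/40371758038049) = 1819029919380800/40371758038049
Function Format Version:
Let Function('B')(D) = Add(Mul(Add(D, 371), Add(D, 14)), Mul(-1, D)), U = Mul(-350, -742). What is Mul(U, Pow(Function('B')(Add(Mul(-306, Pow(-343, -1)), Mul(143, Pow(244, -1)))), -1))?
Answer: Rational(1819029919380800, 40371758038049) ≈ 45.057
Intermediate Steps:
U = 259700
Function('B')(D) = Add(Mul(-1, D), Mul(Add(14, D), Add(371, D))) (Function('B')(D) = Add(Mul(Add(371, D), Add(14, D)), Mul(-1, D)) = Add(Mul(Add(14, D), Add(371, D)), Mul(-1, D)) = Add(Mul(-1, D), Mul(Add(14, D), Add(371, D))))
Mul(U, Pow(Function('B')(Add(Mul(-306, Pow(-343, -1)), Mul(143, Pow(244, -1)))), -1)) = Mul(259700, Pow(Add(5194, Pow(Add(Mul(-306, Pow(-343, -1)), Mul(143, Pow(244, -1))), 2), Mul(384, Add(Mul(-306, Pow(-343, -1)), Mul(143, Pow(244, -1))))), -1)) = Mul(259700, Pow(Add(5194, Pow(Add(Mul(-306, Rational(-1, 343)), Mul(143, Rational(1, 244))), 2), Mul(384, Add(Mul(-306, Rational(-1, 343)), Mul(143, Rational(1, 244))))), -1)) = Mul(259700, Pow(Add(5194, Pow(Add(Rational(306, 343), Rational(143, 244)), 2), Mul(384, Add(Rational(306, 343), Rational(143, 244)))), -1)) = Mul(259700, Pow(Add(5194, Pow(Rational(123713, 83692), 2), Mul(384, Rational(123713, 83692))), -1)) = Mul(259700, Pow(Add(5194, Rational(15304906369, 7004350864), Rational(11876448, 20923)), -1)) = Mul(259700, Pow(Rational(40371758038049, 7004350864), -1)) = Mul(259700, Rational(7004350864, 40371758038049)) = Rational(1819029919380800, 40371758038049)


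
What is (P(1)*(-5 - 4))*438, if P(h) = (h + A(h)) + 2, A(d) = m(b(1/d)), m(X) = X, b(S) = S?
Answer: -15768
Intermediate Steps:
A(d) = 1/d
P(h) = 2 + h + 1/h (P(h) = (h + 1/h) + 2 = 2 + h + 1/h)
(P(1)*(-5 - 4))*438 = ((2 + 1 + 1/1)*(-5 - 4))*438 = ((2 + 1 + 1)*(-9))*438 = (4*(-9))*438 = -36*438 = -15768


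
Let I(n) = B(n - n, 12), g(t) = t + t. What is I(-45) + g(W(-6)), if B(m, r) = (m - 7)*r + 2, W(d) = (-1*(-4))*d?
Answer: -130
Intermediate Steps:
W(d) = 4*d
g(t) = 2*t
B(m, r) = 2 + r*(-7 + m) (B(m, r) = (-7 + m)*r + 2 = r*(-7 + m) + 2 = 2 + r*(-7 + m))
I(n) = -82 (I(n) = 2 - 7*12 + (n - n)*12 = 2 - 84 + 0*12 = 2 - 84 + 0 = -82)
I(-45) + g(W(-6)) = -82 + 2*(4*(-6)) = -82 + 2*(-24) = -82 - 48 = -130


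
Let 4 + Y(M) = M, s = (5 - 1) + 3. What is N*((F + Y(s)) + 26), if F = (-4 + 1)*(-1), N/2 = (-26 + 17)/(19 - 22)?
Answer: 192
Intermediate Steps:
s = 7 (s = 4 + 3 = 7)
N = 6 (N = 2*((-26 + 17)/(19 - 22)) = 2*(-9/(-3)) = 2*(-9*(-1/3)) = 2*3 = 6)
F = 3 (F = -3*(-1) = 3)
Y(M) = -4 + M
N*((F + Y(s)) + 26) = 6*((3 + (-4 + 7)) + 26) = 6*((3 + 3) + 26) = 6*(6 + 26) = 6*32 = 192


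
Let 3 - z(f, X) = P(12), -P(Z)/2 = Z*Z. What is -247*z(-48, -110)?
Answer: -71877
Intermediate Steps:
P(Z) = -2*Z**2 (P(Z) = -2*Z*Z = -2*Z**2)
z(f, X) = 291 (z(f, X) = 3 - (-2)*12**2 = 3 - (-2)*144 = 3 - 1*(-288) = 3 + 288 = 291)
-247*z(-48, -110) = -247*291 = -71877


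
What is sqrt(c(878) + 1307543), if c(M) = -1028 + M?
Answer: sqrt(1307393) ≈ 1143.4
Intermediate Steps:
sqrt(c(878) + 1307543) = sqrt((-1028 + 878) + 1307543) = sqrt(-150 + 1307543) = sqrt(1307393)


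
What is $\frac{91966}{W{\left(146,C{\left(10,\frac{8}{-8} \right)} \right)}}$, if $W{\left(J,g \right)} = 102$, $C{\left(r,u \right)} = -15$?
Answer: $\frac{45983}{51} \approx 901.63$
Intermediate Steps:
$\frac{91966}{W{\left(146,C{\left(10,\frac{8}{-8} \right)} \right)}} = \frac{91966}{102} = 91966 \cdot \frac{1}{102} = \frac{45983}{51}$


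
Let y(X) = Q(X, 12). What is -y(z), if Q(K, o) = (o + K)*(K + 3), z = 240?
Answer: -61236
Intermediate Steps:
Q(K, o) = (3 + K)*(K + o) (Q(K, o) = (K + o)*(3 + K) = (3 + K)*(K + o))
y(X) = 36 + X² + 15*X (y(X) = X² + 3*X + 3*12 + X*12 = X² + 3*X + 36 + 12*X = 36 + X² + 15*X)
-y(z) = -(36 + 240² + 15*240) = -(36 + 57600 + 3600) = -1*61236 = -61236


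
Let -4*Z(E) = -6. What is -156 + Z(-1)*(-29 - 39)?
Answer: -258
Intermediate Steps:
Z(E) = 3/2 (Z(E) = -¼*(-6) = 3/2)
-156 + Z(-1)*(-29 - 39) = -156 + 3*(-29 - 39)/2 = -156 + (3/2)*(-68) = -156 - 102 = -258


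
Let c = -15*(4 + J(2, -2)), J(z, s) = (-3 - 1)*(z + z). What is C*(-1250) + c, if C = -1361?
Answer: 1701430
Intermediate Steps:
J(z, s) = -8*z
c = 180 (c = -15*(4 - 8*2) = -15*(4 - 16) = -15*(-12) = 180)
C*(-1250) + c = -1361*(-1250) + 180 = 1701250 + 180 = 1701430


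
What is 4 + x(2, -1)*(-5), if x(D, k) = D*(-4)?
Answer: 44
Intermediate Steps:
x(D, k) = -4*D
4 + x(2, -1)*(-5) = 4 - 4*2*(-5) = 4 - 8*(-5) = 4 + 40 = 44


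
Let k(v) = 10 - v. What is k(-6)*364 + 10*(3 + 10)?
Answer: 5954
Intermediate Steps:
k(-6)*364 + 10*(3 + 10) = (10 - 1*(-6))*364 + 10*(3 + 10) = (10 + 6)*364 + 10*13 = 16*364 + 130 = 5824 + 130 = 5954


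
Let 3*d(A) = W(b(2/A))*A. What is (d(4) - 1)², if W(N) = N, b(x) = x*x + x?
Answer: 0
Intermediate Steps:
b(x) = x + x² (b(x) = x² + x = x + x²)
d(A) = ⅔ + 4/(3*A) (d(A) = (((2/A)*(1 + 2/A))*A)/3 = ((2*(1 + 2/A)/A)*A)/3 = (2 + 4/A)/3 = ⅔ + 4/(3*A))
(d(4) - 1)² = ((⅔)*(2 + 4)/4 - 1)² = ((⅔)*(¼)*6 - 1)² = (1 - 1)² = 0² = 0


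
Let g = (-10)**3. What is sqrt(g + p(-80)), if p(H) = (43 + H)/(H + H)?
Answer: I*sqrt(1599630)/40 ≈ 31.619*I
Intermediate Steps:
p(H) = (43 + H)/(2*H) (p(H) = (43 + H)/((2*H)) = (43 + H)*(1/(2*H)) = (43 + H)/(2*H))
g = -1000
sqrt(g + p(-80)) = sqrt(-1000 + (1/2)*(43 - 80)/(-80)) = sqrt(-1000 + (1/2)*(-1/80)*(-37)) = sqrt(-1000 + 37/160) = sqrt(-159963/160) = I*sqrt(1599630)/40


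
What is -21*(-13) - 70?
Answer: 203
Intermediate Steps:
-21*(-13) - 70 = 273 - 70 = 203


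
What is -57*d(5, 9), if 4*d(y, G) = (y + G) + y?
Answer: -1083/4 ≈ -270.75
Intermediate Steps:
d(y, G) = y/2 + G/4 (d(y, G) = ((y + G) + y)/4 = ((G + y) + y)/4 = (G + 2*y)/4 = y/2 + G/4)
-57*d(5, 9) = -57*((½)*5 + (¼)*9) = -57*(5/2 + 9/4) = -57*19/4 = -1083/4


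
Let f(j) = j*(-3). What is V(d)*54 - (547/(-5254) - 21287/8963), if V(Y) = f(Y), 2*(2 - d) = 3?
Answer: -3697675103/47091602 ≈ -78.521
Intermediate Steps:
f(j) = -3*j
d = ½ (d = 2 - ½*3 = 2 - 3/2 = ½ ≈ 0.50000)
V(Y) = -3*Y
V(d)*54 - (547/(-5254) - 21287/8963) = -3*½*54 - (547/(-5254) - 21287/8963) = -3/2*54 - (547*(-1/5254) - 21287*1/8963) = -81 - (-547/5254 - 21287/8963) = -81 - 1*(-116744659/47091602) = -81 + 116744659/47091602 = -3697675103/47091602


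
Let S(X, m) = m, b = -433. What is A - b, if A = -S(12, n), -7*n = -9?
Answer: 3022/7 ≈ 431.71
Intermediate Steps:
n = 9/7 (n = -1/7*(-9) = 9/7 ≈ 1.2857)
A = -9/7 (A = -1*9/7 = -9/7 ≈ -1.2857)
A - b = -9/7 - 1*(-433) = -9/7 + 433 = 3022/7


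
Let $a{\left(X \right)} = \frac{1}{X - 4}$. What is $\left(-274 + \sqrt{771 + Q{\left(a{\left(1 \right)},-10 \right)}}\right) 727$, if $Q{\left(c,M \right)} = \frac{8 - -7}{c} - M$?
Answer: $-199198 + 2908 \sqrt{46} \approx -1.7948 \cdot 10^{5}$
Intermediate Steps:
$a{\left(X \right)} = \frac{1}{-4 + X}$
$Q{\left(c,M \right)} = - M + \frac{15}{c}$ ($Q{\left(c,M \right)} = \frac{8 + 7}{c} - M = \frac{15}{c} - M = - M + \frac{15}{c}$)
$\left(-274 + \sqrt{771 + Q{\left(a{\left(1 \right)},-10 \right)}}\right) 727 = \left(-274 + \sqrt{771 + \left(\left(-1\right) \left(-10\right) + \frac{15}{\frac{1}{-4 + 1}}\right)}\right) 727 = \left(-274 + \sqrt{771 + \left(10 + \frac{15}{\frac{1}{-3}}\right)}\right) 727 = \left(-274 + \sqrt{771 + \left(10 + \frac{15}{- \frac{1}{3}}\right)}\right) 727 = \left(-274 + \sqrt{771 + \left(10 + 15 \left(-3\right)\right)}\right) 727 = \left(-274 + \sqrt{771 + \left(10 - 45\right)}\right) 727 = \left(-274 + \sqrt{771 - 35}\right) 727 = \left(-274 + \sqrt{736}\right) 727 = \left(-274 + 4 \sqrt{46}\right) 727 = -199198 + 2908 \sqrt{46}$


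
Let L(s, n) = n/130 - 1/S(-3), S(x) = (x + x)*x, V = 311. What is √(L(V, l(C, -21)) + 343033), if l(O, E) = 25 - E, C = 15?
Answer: √52175364670/390 ≈ 585.69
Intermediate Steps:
S(x) = 2*x² (S(x) = (2*x)*x = 2*x²)
L(s, n) = -1/18 + n/130 (L(s, n) = n/130 - 1/(2*(-3)²) = n*(1/130) - 1/(2*9) = n/130 - 1/18 = -1/18 + n/130)
√(L(V, l(C, -21)) + 343033) = √((-1/18 + (25 - 1*(-21))/130) + 343033) = √((-1/18 + (25 + 21)/130) + 343033) = √((-1/18 + (1/130)*46) + 343033) = √((-1/18 + 23/65) + 343033) = √(349/1170 + 343033) = √(401348959/1170) = √52175364670/390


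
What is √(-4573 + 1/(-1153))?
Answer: I*√6079388510/1153 ≈ 67.624*I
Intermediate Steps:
√(-4573 + 1/(-1153)) = √(-4573 - 1/1153) = √(-5272670/1153) = I*√6079388510/1153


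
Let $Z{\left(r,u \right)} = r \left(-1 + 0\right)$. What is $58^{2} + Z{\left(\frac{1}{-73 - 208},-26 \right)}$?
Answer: $\frac{945285}{281} \approx 3364.0$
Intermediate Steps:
$Z{\left(r,u \right)} = - r$ ($Z{\left(r,u \right)} = r \left(-1\right) = - r$)
$58^{2} + Z{\left(\frac{1}{-73 - 208},-26 \right)} = 58^{2} - \frac{1}{-73 - 208} = 3364 - \frac{1}{-281} = 3364 - - \frac{1}{281} = 3364 + \frac{1}{281} = \frac{945285}{281}$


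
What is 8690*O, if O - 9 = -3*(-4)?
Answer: 182490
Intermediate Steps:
O = 21 (O = 9 - 3*(-4) = 9 + 12 = 21)
8690*O = 8690*21 = 182490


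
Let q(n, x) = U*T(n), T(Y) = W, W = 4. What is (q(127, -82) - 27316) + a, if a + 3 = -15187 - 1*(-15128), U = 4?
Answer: -27362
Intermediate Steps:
T(Y) = 4
a = -62 (a = -3 + (-15187 - 1*(-15128)) = -3 + (-15187 + 15128) = -3 - 59 = -62)
q(n, x) = 16 (q(n, x) = 4*4 = 16)
(q(127, -82) - 27316) + a = (16 - 27316) - 62 = -27300 - 62 = -27362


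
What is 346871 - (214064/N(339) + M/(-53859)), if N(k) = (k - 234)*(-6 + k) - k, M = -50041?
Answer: 35937444711204/103606763 ≈ 3.4686e+5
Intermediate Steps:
N(k) = -k + (-234 + k)*(-6 + k) (N(k) = (-234 + k)*(-6 + k) - k = -k + (-234 + k)*(-6 + k))
346871 - (214064/N(339) + M/(-53859)) = 346871 - (214064/(1404 + 339**2 - 241*339) - 50041/(-53859)) = 346871 - (214064/(1404 + 114921 - 81699) - 50041*(-1/53859)) = 346871 - (214064/34626 + 50041/53859) = 346871 - (214064*(1/34626) + 50041/53859) = 346871 - (107032/17313 + 50041/53859) = 346871 - 1*736777369/103606763 = 346871 - 736777369/103606763 = 35937444711204/103606763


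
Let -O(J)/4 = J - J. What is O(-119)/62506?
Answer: 0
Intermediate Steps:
O(J) = 0 (O(J) = -4*(J - J) = -4*0 = 0)
O(-119)/62506 = 0/62506 = 0*(1/62506) = 0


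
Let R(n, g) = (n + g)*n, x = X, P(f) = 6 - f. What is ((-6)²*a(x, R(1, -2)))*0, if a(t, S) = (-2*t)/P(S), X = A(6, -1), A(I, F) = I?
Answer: 0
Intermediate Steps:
X = 6
x = 6
R(n, g) = n*(g + n) (R(n, g) = (g + n)*n = n*(g + n))
a(t, S) = -2*t/(6 - S) (a(t, S) = (-2*t)/(6 - S) = -2*t/(6 - S))
((-6)²*a(x, R(1, -2)))*0 = ((-6)²*(2*6/(-6 + 1*(-2 + 1))))*0 = (36*(2*6/(-6 + 1*(-1))))*0 = (36*(2*6/(-6 - 1)))*0 = (36*(2*6/(-7)))*0 = (36*(2*6*(-⅐)))*0 = (36*(-12/7))*0 = -432/7*0 = 0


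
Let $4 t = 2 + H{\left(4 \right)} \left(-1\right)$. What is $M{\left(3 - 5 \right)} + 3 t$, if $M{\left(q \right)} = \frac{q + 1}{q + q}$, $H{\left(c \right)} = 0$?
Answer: $\frac{7}{4} \approx 1.75$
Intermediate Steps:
$M{\left(q \right)} = \frac{1 + q}{2 q}$
$t = \frac{1}{2}$ ($t = \frac{2 + 0 \left(-1\right)}{4} = \frac{2 + 0}{4} = \frac{1}{4} \cdot 2 = \frac{1}{2} \approx 0.5$)
$M{\left(3 - 5 \right)} + 3 t = \frac{1 + \left(3 - 5\right)}{2 \left(3 - 5\right)} + 3 \cdot \frac{1}{2} = \frac{1 - 2}{2 \left(-2\right)} + \frac{3}{2} = \frac{1}{2} \left(- \frac{1}{2}\right) \left(-1\right) + \frac{3}{2} = \frac{1}{4} + \frac{3}{2} = \frac{7}{4}$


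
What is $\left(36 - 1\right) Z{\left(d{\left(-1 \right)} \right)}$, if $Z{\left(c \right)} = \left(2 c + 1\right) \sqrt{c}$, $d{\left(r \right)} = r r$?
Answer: $105$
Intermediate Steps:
$d{\left(r \right)} = r^{2}$
$Z{\left(c \right)} = \sqrt{c} \left(1 + 2 c\right)$ ($Z{\left(c \right)} = \left(1 + 2 c\right) \sqrt{c} = \sqrt{c} \left(1 + 2 c\right)$)
$\left(36 - 1\right) Z{\left(d{\left(-1 \right)} \right)} = \left(36 - 1\right) \sqrt{\left(-1\right)^{2}} \left(1 + 2 \left(-1\right)^{2}\right) = 35 \sqrt{1} \left(1 + 2 \cdot 1\right) = 35 \cdot 1 \left(1 + 2\right) = 35 \cdot 1 \cdot 3 = 35 \cdot 3 = 105$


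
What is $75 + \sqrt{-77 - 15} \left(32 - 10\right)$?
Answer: $75 + 44 i \sqrt{23} \approx 75.0 + 211.02 i$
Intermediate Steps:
$75 + \sqrt{-77 - 15} \left(32 - 10\right) = 75 + \sqrt{-92} \left(32 - 10\right) = 75 + 2 i \sqrt{23} \cdot 22 = 75 + 44 i \sqrt{23}$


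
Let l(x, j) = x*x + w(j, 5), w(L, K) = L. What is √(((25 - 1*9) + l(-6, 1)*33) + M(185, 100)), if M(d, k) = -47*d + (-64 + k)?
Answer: I*√7422 ≈ 86.151*I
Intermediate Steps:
l(x, j) = j + x² (l(x, j) = x*x + j = x² + j = j + x²)
M(d, k) = -64 + k - 47*d
√(((25 - 1*9) + l(-6, 1)*33) + M(185, 100)) = √(((25 - 1*9) + (1 + (-6)²)*33) + (-64 + 100 - 47*185)) = √(((25 - 9) + (1 + 36)*33) + (-64 + 100 - 8695)) = √((16 + 37*33) - 8659) = √((16 + 1221) - 8659) = √(1237 - 8659) = √(-7422) = I*√7422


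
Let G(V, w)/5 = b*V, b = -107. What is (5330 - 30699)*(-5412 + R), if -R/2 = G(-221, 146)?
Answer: 6136304458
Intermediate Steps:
G(V, w) = -535*V (G(V, w) = 5*(-107*V) = -535*V)
R = -236470 (R = -(-1070)*(-221) = -2*118235 = -236470)
(5330 - 30699)*(-5412 + R) = (5330 - 30699)*(-5412 - 236470) = -25369*(-241882) = 6136304458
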